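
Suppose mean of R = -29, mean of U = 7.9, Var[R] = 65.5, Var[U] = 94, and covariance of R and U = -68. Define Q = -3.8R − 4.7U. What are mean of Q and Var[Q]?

mean of Q = (-3.8)·mean of R + (-4.7)·mean of U = (-3.8)·(-29) + (-4.7)·7.9 = 73.07.
Var[Q] = a²·Var[R] + b²·Var[U] + 2ab·covariance of R and U with a = -3.8, b = -4.7.
= (-3.8)²·65.5 + (-4.7)²·94 + 2·(-3.8)·(-4.7)·(-68)
= 945.82 + 2076.46 + (-2428.96) = 593.32.

mean of Q = 73.07, Var[Q] = 593.32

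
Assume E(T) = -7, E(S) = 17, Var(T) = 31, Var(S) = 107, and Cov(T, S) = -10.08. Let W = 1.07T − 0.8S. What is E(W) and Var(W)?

E(W) = -21.09, Var(W) = 121.22886

E(W) = 1.07·E(T) + (-0.8)·E(S) = 1.07·(-7) + (-0.8)·17 = -21.09.
Var(W) = a²·Var(T) + b²·Var(S) + 2ab·Cov(T, S) with a = 1.07, b = -0.8.
= 1.07²·31 + (-0.8)²·107 + 2·1.07·(-0.8)·(-10.08)
= 35.4919 + 68.48 + 17.25696 = 121.22886.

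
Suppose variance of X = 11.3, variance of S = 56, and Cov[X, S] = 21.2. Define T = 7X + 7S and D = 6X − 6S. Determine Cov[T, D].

Cov[T, D] = -1877.4

By bilinearity, Cov[T, D] = ac·variance of X + bd·variance of S + (ad+bc)·Cov[X, S], with a=7, b=7, c=6, d=-6.
ac·variance of X = 7·6·11.3 = 474.6
bd·variance of S = 7·(-6)·56 = -2352
(ad+bc)·Cov[X, S] = (0)·21.2 = 0
Cov[T, D] = 474.6 + (-2352) + 0 = -1877.4.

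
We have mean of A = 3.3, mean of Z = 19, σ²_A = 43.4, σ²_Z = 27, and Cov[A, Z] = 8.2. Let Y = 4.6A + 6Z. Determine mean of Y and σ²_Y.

mean of Y = 4.6·mean of A + 6·mean of Z = 4.6·3.3 + 6·19 = 129.18.
σ²_Y = a²·σ²_A + b²·σ²_Z + 2ab·Cov[A, Z] with a = 4.6, b = 6.
= 4.6²·43.4 + 6²·27 + 2·4.6·6·8.2
= 918.344 + 972 + 452.64 = 2342.984.

mean of Y = 129.18, σ²_Y = 2342.984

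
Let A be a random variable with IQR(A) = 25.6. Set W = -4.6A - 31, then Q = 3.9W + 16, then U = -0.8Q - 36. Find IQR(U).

IQR(W) = |-4.6|·25.6 = 117.76.
IQR(Q) = |3.9|·117.76 = 459.264.
IQR(U) = |-0.8|·459.264 = 367.4112.

IQR(U) = 367.4112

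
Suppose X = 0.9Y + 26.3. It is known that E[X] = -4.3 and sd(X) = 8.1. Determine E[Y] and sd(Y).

E[Y] = -34, sd(Y) = 9

From X = 0.9Y + 26.3: E[X] = a·E[Y] + b, so E[Y] = (E[X] − b)/a = (-4.3 − 26.3)/0.9 = -34.
sd(X) = |a|·sd(Y), so sd(Y) = 8.1/|0.9| = 9.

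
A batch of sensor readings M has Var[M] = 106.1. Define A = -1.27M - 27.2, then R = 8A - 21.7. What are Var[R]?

Var[A] = (-1.27)²·106.1 = 171.12869.
Var[R] = 8²·171.12869 = 10952.23616.

Var[R] = 10952.23616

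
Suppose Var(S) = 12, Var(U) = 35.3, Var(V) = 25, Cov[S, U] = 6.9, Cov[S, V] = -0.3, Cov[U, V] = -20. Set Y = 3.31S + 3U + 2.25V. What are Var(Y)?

Var(Y) = 438.3012

Var(Y) = a²·Var(S) + b²·Var(U) + c²·Var(V) + 2ab·Cov[S, U] + 2ac·Cov[S, V] + 2bc·Cov[U, V], with a = 3.31, b = 3, c = 2.25.
= 131.4732 + 317.7 + 126.5625 + 137.034 + (-4.4685) + (-270)
= 438.3012.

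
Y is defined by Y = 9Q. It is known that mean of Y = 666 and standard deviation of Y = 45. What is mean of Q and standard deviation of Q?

From Y = 9Q: mean of Y = a·mean of Q + b, so mean of Q = (mean of Y − b)/a = (666 − 0)/9 = 74.
standard deviation of Y = |a|·standard deviation of Q, so standard deviation of Q = 45/|9| = 5.

mean of Q = 74, standard deviation of Q = 5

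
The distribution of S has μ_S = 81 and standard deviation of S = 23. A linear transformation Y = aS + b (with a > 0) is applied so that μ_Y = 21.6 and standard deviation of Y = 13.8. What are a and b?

a = 0.6, b = -27

standard deviation of Y = a·standard deviation of S (a > 0), so a = 13.8/23 = 0.6.
μ_Y = a·μ_S + b, so b = 21.6 − 0.6·81 = -27.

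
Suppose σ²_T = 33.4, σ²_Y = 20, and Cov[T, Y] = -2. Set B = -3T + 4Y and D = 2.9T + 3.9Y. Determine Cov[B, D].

Cov[B, D] = 21.62

By bilinearity, Cov[B, D] = ac·σ²_T + bd·σ²_Y + (ad+bc)·Cov[T, Y], with a=-3, b=4, c=2.9, d=3.9.
ac·σ²_T = (-3)·2.9·33.4 = -290.58
bd·σ²_Y = 4·3.9·20 = 312
(ad+bc)·Cov[T, Y] = (-0.1)·(-2) = 0.2
Cov[B, D] = -290.58 + 312 + 0.2 = 21.62.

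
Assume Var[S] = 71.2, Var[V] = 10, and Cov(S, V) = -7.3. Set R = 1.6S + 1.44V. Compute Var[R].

Var[R] = a²·Var[S] + b²·Var[V] + 2ab·Cov(S, V) with a = 1.6, b = 1.44.
= 1.6²·71.2 + 1.44²·10 + 2·1.6·1.44·(-7.3)
= 182.272 + 20.736 + (-33.6384) = 169.3696.

Var[R] = 169.3696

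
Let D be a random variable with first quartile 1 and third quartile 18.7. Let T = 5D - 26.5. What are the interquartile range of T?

IQR of D = Q3 − Q1 = 18.7 − 1 = 17.7.
Under T = aD + b, IQR(T) = |a|·IQR(D) = |5|·17.7 = 88.5 (shifts cancel; spread scales by |a|).

IQR(T) = 88.5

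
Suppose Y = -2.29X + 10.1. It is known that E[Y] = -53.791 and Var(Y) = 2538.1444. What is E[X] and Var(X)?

E[X] = 27.9, Var(X) = 484

From Y = -2.29X + 10.1: E[Y] = a·E[X] + b, so E[X] = (E[Y] − b)/a = (-53.791 − 10.1)/(-2.29) = 27.9.
Var(Y) = a²·Var(X), so Var(X) = 2538.1444/(-2.29)² = 484.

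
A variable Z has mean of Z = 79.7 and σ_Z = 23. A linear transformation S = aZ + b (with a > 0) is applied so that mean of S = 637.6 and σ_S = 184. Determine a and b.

a = 8, b = 0

σ_S = a·σ_Z (a > 0), so a = 184/23 = 8.
mean of S = a·mean of Z + b, so b = 637.6 − 8·79.7 = 0.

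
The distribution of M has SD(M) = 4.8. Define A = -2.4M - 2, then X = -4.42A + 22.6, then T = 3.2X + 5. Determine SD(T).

SD(T) = 162.93888

SD(A) = |-2.4|·4.8 = 11.52.
SD(X) = |-4.42|·11.52 = 50.9184.
SD(T) = |3.2|·50.9184 = 162.93888.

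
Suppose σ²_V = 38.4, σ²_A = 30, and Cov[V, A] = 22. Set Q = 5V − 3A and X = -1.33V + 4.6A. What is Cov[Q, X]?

Cov[Q, X] = -75.58

By bilinearity, Cov[Q, X] = ac·σ²_V + bd·σ²_A + (ad+bc)·Cov[V, A], with a=5, b=-3, c=-1.33, d=4.6.
ac·σ²_V = 5·(-1.33)·38.4 = -255.36
bd·σ²_A = (-3)·4.6·30 = -414
(ad+bc)·Cov[V, A] = (26.99)·22 = 593.78
Cov[Q, X] = -255.36 + (-414) + 593.78 = -75.58.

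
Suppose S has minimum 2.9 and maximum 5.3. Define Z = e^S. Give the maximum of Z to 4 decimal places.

e^S is increasing on this domain, so max(Z) comes from max(S) = 5.3: max(Z) = exp(5.3) ≈ 200.3368.

max(Z) = 200.3368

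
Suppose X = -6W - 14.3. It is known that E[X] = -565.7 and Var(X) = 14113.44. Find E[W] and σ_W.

E[W] = 91.9, σ_W = 19.8

From X = -6W - 14.3: E[X] = a·E[W] + b, so E[W] = (E[X] − b)/a = (-565.7 − (-14.3))/(-6) = 91.9.
σ_X = √14113.44 = 118.8.
σ_X = |a|·σ_W, so σ_W = 118.8/|-6| = 19.8.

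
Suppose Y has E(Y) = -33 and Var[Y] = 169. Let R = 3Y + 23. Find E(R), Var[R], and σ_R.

E(R) = -76, Var[R] = 1521, σ_R = 39

R = 3Y + 23 is linear with a = 3, b = 23.
E(R) = a·E(Y) + b = 3·(-33) + 23 = -76.
Var[R] = a²·Var[Y] = 3²·169 = 1521 (the additive constant 23 does not affect variance).
σ_Y = √169 = 13.
σ_R = |a|·σ_Y = |3|·13 = 39.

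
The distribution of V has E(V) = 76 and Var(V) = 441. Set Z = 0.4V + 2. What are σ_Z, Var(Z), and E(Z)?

σ_Z = 8.4, Var(Z) = 70.56, E(Z) = 32.4

Z = 0.4V + 2 is linear with a = 0.4, b = 2.
σ_V = √441 = 21.
σ_Z = |a|·σ_V = |0.4|·21 = 8.4.
Var(Z) = a²·Var(V) = 0.4²·441 = 70.56 (the additive constant 2 does not affect variance).
E(Z) = a·E(V) + b = 0.4·76 + 2 = 32.4.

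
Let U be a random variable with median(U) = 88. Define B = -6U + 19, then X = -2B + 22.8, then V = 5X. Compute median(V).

median(B) = (-6)·88 + 19 = -509.
median(X) = (-2)·(-509) + 22.8 = 1040.8.
median(V) = 5·1040.8 = 5204.

median(V) = 5204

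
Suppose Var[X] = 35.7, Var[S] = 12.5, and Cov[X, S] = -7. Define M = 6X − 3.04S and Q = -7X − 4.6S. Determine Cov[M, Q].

By bilinearity, Cov[M, Q] = ac·Var[X] + bd·Var[S] + (ad+bc)·Cov[X, S], with a=6, b=-3.04, c=-7, d=-4.6.
ac·Var[X] = 6·(-7)·35.7 = -1499.4
bd·Var[S] = (-3.04)·(-4.6)·12.5 = 174.8
(ad+bc)·Cov[X, S] = (-6.32)·(-7) = 44.24
Cov[M, Q] = -1499.4 + 174.8 + 44.24 = -1280.36.

Cov[M, Q] = -1280.36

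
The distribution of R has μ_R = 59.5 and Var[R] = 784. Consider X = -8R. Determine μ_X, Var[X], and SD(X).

X = -8R is linear with a = -8, b = 0.
μ_X = a·μ_R + b = (-8)·59.5 = -476.
Var[X] = a²·Var[R] = (-8)²·784 = 50176.
SD(R) = √784 = 28.
SD(X) = |a|·SD(R) = |-8|·28 = 224.

μ_X = -476, Var[X] = 50176, SD(X) = 224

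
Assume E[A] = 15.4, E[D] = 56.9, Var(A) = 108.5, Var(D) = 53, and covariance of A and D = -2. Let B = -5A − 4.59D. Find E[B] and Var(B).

E[B] = (-5)·E[A] + (-4.59)·E[D] = (-5)·15.4 + (-4.59)·56.9 = -338.171.
Var(B) = a²·Var(A) + b²·Var(D) + 2ab·covariance of A and D with a = -5, b = -4.59.
= (-5)²·108.5 + (-4.59)²·53 + 2·(-5)·(-4.59)·(-2)
= 2712.5 + 1116.6093 + (-91.8) = 3737.3093.

E[B] = -338.171, Var(B) = 3737.3093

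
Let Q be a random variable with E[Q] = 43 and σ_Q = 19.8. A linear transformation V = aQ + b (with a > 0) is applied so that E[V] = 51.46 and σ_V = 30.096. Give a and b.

σ_V = a·σ_Q (a > 0), so a = 30.096/19.8 = 1.52.
E[V] = a·E[Q] + b, so b = 51.46 − 1.52·43 = -13.9.

a = 1.52, b = -13.9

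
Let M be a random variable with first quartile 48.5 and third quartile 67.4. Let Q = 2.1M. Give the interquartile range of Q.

IQR of M = Q3 − Q1 = 67.4 − 48.5 = 18.9.
Under Q = aM + b, IQR(Q) = |a|·IQR(M) = |2.1|·18.9 = 39.69 (shifts cancel; spread scales by |a|).

IQR(Q) = 39.69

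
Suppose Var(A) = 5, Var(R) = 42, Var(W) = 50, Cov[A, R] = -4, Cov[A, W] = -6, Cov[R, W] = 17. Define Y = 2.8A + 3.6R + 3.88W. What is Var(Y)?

Var(Y) = a²·Var(A) + b²·Var(R) + c²·Var(W) + 2ab·Cov[A, R] + 2ac·Cov[A, W] + 2bc·Cov[R, W], with a = 2.8, b = 3.6, c = 3.88.
= 39.2 + 544.32 + 752.72 + (-80.64) + (-130.368) + 474.912
= 1600.144.

Var(Y) = 1600.144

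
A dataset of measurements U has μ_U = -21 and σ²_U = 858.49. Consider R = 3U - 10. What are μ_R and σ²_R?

R = 3U - 10 is linear with a = 3, b = -10.
μ_R = a·μ_U + b = 3·(-21) + (-10) = -73.
σ²_R = a²·σ²_U = 3²·858.49 = 7726.41 (the additive constant -10 does not affect variance).

μ_R = -73, σ²_R = 7726.41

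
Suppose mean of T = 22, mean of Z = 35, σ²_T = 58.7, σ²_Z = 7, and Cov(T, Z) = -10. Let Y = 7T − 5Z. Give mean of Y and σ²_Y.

mean of Y = -21, σ²_Y = 3751.3

mean of Y = 7·mean of T + (-5)·mean of Z = 7·22 + (-5)·35 = -21.
σ²_Y = a²·σ²_T + b²·σ²_Z + 2ab·Cov(T, Z) with a = 7, b = -5.
= 7²·58.7 + (-5)²·7 + 2·7·(-5)·(-10)
= 2876.3 + 175 + 700 = 3751.3.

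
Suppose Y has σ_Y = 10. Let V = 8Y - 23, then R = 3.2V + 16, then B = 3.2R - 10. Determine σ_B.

σ_V = |8|·10 = 80.
σ_R = |3.2|·80 = 256.
σ_B = |3.2|·256 = 819.2.

σ_B = 819.2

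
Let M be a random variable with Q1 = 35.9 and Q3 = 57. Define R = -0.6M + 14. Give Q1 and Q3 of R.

a = -0.6 < 0 reverses order: Q1(R) comes from Q3(M), Q3(R) from Q1(M).
Q1(R) = (-0.6)·57 + 14 = -20.2; Q3(R) = (-0.6)·35.9 + 14 = -7.54.

Q1(R) = -20.2, Q3(R) = -7.54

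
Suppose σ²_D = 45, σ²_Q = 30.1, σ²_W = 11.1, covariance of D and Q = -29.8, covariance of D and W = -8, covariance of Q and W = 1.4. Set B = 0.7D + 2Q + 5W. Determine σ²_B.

σ²_B = 308.51

σ²_B = a²·σ²_D + b²·σ²_Q + c²·σ²_W + 2ab·covariance of D and Q + 2ac·covariance of D and W + 2bc·covariance of Q and W, with a = 0.7, b = 2, c = 5.
= 22.05 + 120.4 + 277.5 + (-83.44) + (-56) + 28
= 308.51.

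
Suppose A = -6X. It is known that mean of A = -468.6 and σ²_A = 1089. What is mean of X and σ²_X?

From A = -6X: mean of A = a·mean of X + b, so mean of X = (mean of A − b)/a = (-468.6 − 0)/(-6) = 78.1.
σ²_A = a²·σ²_X, so σ²_X = 1089/(-6)² = 30.25.

mean of X = 78.1, σ²_X = 30.25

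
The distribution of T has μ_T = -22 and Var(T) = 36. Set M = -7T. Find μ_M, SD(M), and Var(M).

μ_M = 154, SD(M) = 42, Var(M) = 1764

M = -7T is linear with a = -7, b = 0.
μ_M = a·μ_T + b = (-7)·(-22) = 154.
SD(T) = √36 = 6.
SD(M) = |a|·SD(T) = |-7|·6 = 42.
Var(M) = a²·Var(T) = (-7)²·36 = 1764.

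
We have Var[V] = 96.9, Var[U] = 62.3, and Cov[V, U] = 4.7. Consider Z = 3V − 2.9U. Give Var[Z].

Var[Z] = a²·Var[V] + b²·Var[U] + 2ab·Cov[V, U] with a = 3, b = -2.9.
= 3²·96.9 + (-2.9)²·62.3 + 2·3·(-2.9)·4.7
= 872.1 + 523.943 + (-81.78) = 1314.263.

Var[Z] = 1314.263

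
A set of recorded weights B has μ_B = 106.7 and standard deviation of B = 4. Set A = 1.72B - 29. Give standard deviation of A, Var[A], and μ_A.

A = 1.72B - 29 is linear with a = 1.72, b = -29.
standard deviation of A = |a|·standard deviation of B = |1.72|·4 = 6.88.
Var[B] = 4² = 16.
Var[A] = a²·Var[B] = 1.72²·16 = 47.3344 (the additive constant -29 does not affect variance).
μ_A = a·μ_B + b = 1.72·106.7 + (-29) = 154.524.

standard deviation of A = 6.88, Var[A] = 47.3344, μ_A = 154.524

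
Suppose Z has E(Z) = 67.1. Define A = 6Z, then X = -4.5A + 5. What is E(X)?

E(A) = 6·67.1 = 402.6.
E(X) = (-4.5)·402.6 + 5 = -1806.7.

E(X) = -1806.7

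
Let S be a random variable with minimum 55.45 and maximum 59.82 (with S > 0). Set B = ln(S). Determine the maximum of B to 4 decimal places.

max(B) = 4.0913

ln(S) is increasing on this domain, so max(B) comes from max(S) = 59.82: max(B) = ln(59.82) ≈ 4.0913.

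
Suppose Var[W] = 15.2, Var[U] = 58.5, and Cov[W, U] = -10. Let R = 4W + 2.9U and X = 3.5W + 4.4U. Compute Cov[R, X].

Cov[R, X] = 681.76

By bilinearity, Cov[R, X] = ac·Var[W] + bd·Var[U] + (ad+bc)·Cov[W, U], with a=4, b=2.9, c=3.5, d=4.4.
ac·Var[W] = 4·3.5·15.2 = 212.8
bd·Var[U] = 2.9·4.4·58.5 = 746.46
(ad+bc)·Cov[W, U] = (27.75)·(-10) = -277.5
Cov[R, X] = 212.8 + 746.46 + (-277.5) = 681.76.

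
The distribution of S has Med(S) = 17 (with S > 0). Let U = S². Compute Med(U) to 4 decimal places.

Med(U) = 289

S² is monotone on this domain, so Med(U) = square(17) = 289.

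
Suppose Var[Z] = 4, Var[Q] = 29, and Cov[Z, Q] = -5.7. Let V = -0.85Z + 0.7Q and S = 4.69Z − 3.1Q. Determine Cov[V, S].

Cov[V, S] = -112.6086

By bilinearity, Cov[V, S] = ac·Var[Z] + bd·Var[Q] + (ad+bc)·Cov[Z, Q], with a=-0.85, b=0.7, c=4.69, d=-3.1.
ac·Var[Z] = (-0.85)·4.69·4 = -15.946
bd·Var[Q] = 0.7·(-3.1)·29 = -62.93
(ad+bc)·Cov[Z, Q] = (5.918)·(-5.7) = -33.7326
Cov[V, S] = -15.946 + (-62.93) + (-33.7326) = -112.6086.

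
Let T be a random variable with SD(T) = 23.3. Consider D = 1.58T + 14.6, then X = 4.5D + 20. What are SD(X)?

SD(D) = |1.58|·23.3 = 36.814.
SD(X) = |4.5|·36.814 = 165.663.

SD(X) = 165.663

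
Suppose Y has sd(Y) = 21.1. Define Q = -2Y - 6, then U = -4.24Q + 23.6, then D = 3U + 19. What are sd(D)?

sd(D) = 536.784

sd(Q) = |-2|·21.1 = 42.2.
sd(U) = |-4.24|·42.2 = 178.928.
sd(D) = |3|·178.928 = 536.784.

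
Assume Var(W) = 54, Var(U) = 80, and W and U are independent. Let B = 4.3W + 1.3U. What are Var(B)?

Var(B) = a²·Var(W) + b²·Var(U) + 2ab·Cov(W, U) with a = 4.3, b = 1.3.
Independence gives Cov(W, U) = 0.
= 4.3²·54 + 1.3²·80 + 2·4.3·1.3·0
= 998.46 + 135.2 + 0 = 1133.66.

Var(B) = 1133.66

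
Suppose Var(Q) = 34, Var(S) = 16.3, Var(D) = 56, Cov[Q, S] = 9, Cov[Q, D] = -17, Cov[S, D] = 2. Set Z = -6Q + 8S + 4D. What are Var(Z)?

Var(Z) = 3243.2

Var(Z) = a²·Var(Q) + b²·Var(S) + c²·Var(D) + 2ab·Cov[Q, S] + 2ac·Cov[Q, D] + 2bc·Cov[S, D], with a = -6, b = 8, c = 4.
= 1224 + 1043.2 + 896 + (-864) + 816 + 128
= 3243.2.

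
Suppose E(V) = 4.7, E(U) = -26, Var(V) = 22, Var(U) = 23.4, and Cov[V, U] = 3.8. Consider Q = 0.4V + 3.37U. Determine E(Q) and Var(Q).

E(Q) = -85.74, Var(Q) = 279.51626

E(Q) = 0.4·E(V) + 3.37·E(U) = 0.4·4.7 + 3.37·(-26) = -85.74.
Var(Q) = a²·Var(V) + b²·Var(U) + 2ab·Cov[V, U] with a = 0.4, b = 3.37.
= 0.4²·22 + 3.37²·23.4 + 2·0.4·3.37·3.8
= 3.52 + 265.75146 + 10.2448 = 279.51626.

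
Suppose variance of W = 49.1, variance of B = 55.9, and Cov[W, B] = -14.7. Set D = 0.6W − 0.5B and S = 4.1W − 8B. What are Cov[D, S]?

Cov[D, S] = 445.081

By bilinearity, Cov[D, S] = ac·variance of W + bd·variance of B + (ad+bc)·Cov[W, B], with a=0.6, b=-0.5, c=4.1, d=-8.
ac·variance of W = 0.6·4.1·49.1 = 120.786
bd·variance of B = (-0.5)·(-8)·55.9 = 223.6
(ad+bc)·Cov[W, B] = (-6.85)·(-14.7) = 100.695
Cov[D, S] = 120.786 + 223.6 + 100.695 = 445.081.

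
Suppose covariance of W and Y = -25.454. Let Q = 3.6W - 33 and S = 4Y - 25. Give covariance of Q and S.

covariance of Q and S = -366.5376

covariance of Q and S = a·c·covariance of W and Y = 3.6·4·(-25.454) = -366.5376. Additive constants drop out.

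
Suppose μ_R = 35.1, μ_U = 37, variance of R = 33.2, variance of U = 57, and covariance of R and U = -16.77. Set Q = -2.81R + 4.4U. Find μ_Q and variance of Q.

μ_Q = (-2.81)·μ_R + 4.4·μ_U = (-2.81)·35.1 + 4.4·37 = 64.169.
variance of Q = a²·variance of R + b²·variance of U + 2ab·covariance of R and U with a = -2.81, b = 4.4.
= (-2.81)²·33.2 + 4.4²·57 + 2·(-2.81)·4.4·(-16.77)
= 262.15052 + 1103.52 + 414.68856 = 1780.35908.

μ_Q = 64.169, variance of Q = 1780.35908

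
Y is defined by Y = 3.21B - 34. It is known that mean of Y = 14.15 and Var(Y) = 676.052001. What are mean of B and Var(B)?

mean of B = 15, Var(B) = 65.61

From Y = 3.21B - 34: mean of Y = a·mean of B + b, so mean of B = (mean of Y − b)/a = (14.15 − (-34))/3.21 = 15.
Var(Y) = a²·Var(B), so Var(B) = 676.052001/3.21² = 65.61.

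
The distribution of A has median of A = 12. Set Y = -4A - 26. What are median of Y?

median of Y = -74

A linear map preserves order up to sign, so median of Y = a·median of A + b = (-4)·12 + (-26) = -74.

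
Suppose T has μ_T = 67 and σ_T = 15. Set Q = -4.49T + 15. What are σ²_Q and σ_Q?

Q = -4.49T + 15 is linear with a = -4.49, b = 15.
σ²_T = 15² = 225.
σ²_Q = a²·σ²_T = (-4.49)²·225 = 4536.0225 (the additive constant 15 does not affect variance).
σ_Q = |a|·σ_T = |-4.49|·15 = 67.35.

σ²_Q = 4536.0225, σ_Q = 67.35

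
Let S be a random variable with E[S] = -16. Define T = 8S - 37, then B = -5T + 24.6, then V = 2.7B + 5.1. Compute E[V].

E[T] = 8·(-16) + (-37) = -165.
E[B] = (-5)·(-165) + 24.6 = 849.6.
E[V] = 2.7·849.6 + 5.1 = 2299.02.

E[V] = 2299.02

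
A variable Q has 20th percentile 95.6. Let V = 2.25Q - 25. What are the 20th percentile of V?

Since a = 2.25 > 0 the transformation is increasing, so the 20th percentile of V = a·(P_{20} of Q) + b = 2.25·95.6 + (-25) = 190.1.

20th percentile of V = 190.1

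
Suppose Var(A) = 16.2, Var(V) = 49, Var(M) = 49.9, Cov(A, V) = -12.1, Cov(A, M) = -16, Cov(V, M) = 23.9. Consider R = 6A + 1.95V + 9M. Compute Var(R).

Var(R) = a²·Var(A) + b²·Var(V) + c²·Var(M) + 2ab·Cov(A, V) + 2ac·Cov(A, M) + 2bc·Cov(V, M), with a = 6, b = 1.95, c = 9.
= 583.2 + 186.3225 + 4041.9 + (-283.14) + (-1728) + 838.89
= 3639.1725.

Var(R) = 3639.1725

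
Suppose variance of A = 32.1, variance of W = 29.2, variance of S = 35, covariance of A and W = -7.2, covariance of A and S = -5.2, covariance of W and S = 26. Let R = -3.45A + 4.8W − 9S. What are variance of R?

variance of R = a²·variance of A + b²·variance of W + c²·variance of S + 2ab·covariance of A and W + 2ac·covariance of A and S + 2bc·covariance of W and S, with a = -3.45, b = 4.8, c = -9.
= 382.07025 + 672.768 + 2835 + 238.464 + (-322.92) + (-2246.4)
= 1558.98225.

variance of R = 1558.98225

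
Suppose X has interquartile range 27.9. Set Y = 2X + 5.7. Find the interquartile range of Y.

IQR(Y) = 55.8

Under Y = aX + b, IQR(Y) = |a|·IQR(X) = |2|·27.9 = 55.8 (shifts cancel; spread scales by |a|).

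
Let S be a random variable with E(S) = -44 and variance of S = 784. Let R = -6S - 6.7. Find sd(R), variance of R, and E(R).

R = -6S - 6.7 is linear with a = -6, b = -6.7.
sd(S) = √784 = 28.
sd(R) = |a|·sd(S) = |-6|·28 = 168.
variance of R = a²·variance of S = (-6)²·784 = 28224 (the additive constant -6.7 does not affect variance).
E(R) = a·E(S) + b = (-6)·(-44) + (-6.7) = 257.3.

sd(R) = 168, variance of R = 28224, E(R) = 257.3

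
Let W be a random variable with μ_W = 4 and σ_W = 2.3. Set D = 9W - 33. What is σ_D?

σ_D = 20.7

D = 9W - 33 is linear with a = 9, b = -33.
σ_D = |a|·σ_W = |9|·2.3 = 20.7.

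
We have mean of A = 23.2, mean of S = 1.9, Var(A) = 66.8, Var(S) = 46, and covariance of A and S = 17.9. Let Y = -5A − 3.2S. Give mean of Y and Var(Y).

mean of Y = -122.08, Var(Y) = 2713.84

mean of Y = (-5)·mean of A + (-3.2)·mean of S = (-5)·23.2 + (-3.2)·1.9 = -122.08.
Var(Y) = a²·Var(A) + b²·Var(S) + 2ab·covariance of A and S with a = -5, b = -3.2.
= (-5)²·66.8 + (-3.2)²·46 + 2·(-5)·(-3.2)·17.9
= 1670 + 471.04 + 572.8 = 2713.84.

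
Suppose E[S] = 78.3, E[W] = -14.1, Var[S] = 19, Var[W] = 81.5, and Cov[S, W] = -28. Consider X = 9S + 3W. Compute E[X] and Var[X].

E[X] = 662.4, Var[X] = 760.5

E[X] = 9·E[S] + 3·E[W] = 9·78.3 + 3·(-14.1) = 662.4.
Var[X] = a²·Var[S] + b²·Var[W] + 2ab·Cov[S, W] with a = 9, b = 3.
= 9²·19 + 3²·81.5 + 2·9·3·(-28)
= 1539 + 733.5 + (-1512) = 760.5.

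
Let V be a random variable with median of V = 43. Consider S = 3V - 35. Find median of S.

A linear map preserves order up to sign, so median of S = a·median of V + b = 3·43 + (-35) = 94.

median of S = 94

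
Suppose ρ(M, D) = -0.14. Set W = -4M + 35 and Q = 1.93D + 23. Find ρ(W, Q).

ρ(W, Q) = 0.14

Linear rescalings preserve |correlation|; the slopes -4 and 1.93 have opposite signs, so the correlation flips sign: ρ(W, Q) = −ρ(M, D) = 0.14.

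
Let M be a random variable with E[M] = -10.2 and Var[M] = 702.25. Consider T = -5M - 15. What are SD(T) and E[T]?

T = -5M - 15 is linear with a = -5, b = -15.
SD(M) = √702.25 = 26.5.
SD(T) = |a|·SD(M) = |-5|·26.5 = 132.5.
E[T] = a·E[M] + b = (-5)·(-10.2) + (-15) = 36.

SD(T) = 132.5, E[T] = 36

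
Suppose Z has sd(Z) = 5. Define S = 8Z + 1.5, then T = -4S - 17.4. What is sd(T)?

sd(T) = 160

sd(S) = |8|·5 = 40.
sd(T) = |-4|·40 = 160.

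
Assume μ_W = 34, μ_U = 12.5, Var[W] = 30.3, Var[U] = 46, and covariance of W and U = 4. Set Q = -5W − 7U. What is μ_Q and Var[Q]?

μ_Q = (-5)·μ_W + (-7)·μ_U = (-5)·34 + (-7)·12.5 = -257.5.
Var[Q] = a²·Var[W] + b²·Var[U] + 2ab·covariance of W and U with a = -5, b = -7.
= (-5)²·30.3 + (-7)²·46 + 2·(-5)·(-7)·4
= 757.5 + 2254 + 280 = 3291.5.

μ_Q = -257.5, Var[Q] = 3291.5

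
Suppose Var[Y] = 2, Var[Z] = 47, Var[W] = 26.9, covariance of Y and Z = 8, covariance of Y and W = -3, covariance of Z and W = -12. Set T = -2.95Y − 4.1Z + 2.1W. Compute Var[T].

Var[T] = a²·Var[Y] + b²·Var[Z] + c²·Var[W] + 2ab·covariance of Y and Z + 2ac·covariance of Y and W + 2bc·covariance of Z and W, with a = -2.95, b = -4.1, c = 2.1.
= 17.405 + 790.07 + 118.629 + 193.52 + 37.17 + 206.64
= 1363.434.

Var[T] = 1363.434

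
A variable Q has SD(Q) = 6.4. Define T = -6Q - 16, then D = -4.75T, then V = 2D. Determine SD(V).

SD(V) = 364.8

SD(T) = |-6|·6.4 = 38.4.
SD(D) = |-4.75|·38.4 = 182.4.
SD(V) = |2|·182.4 = 364.8.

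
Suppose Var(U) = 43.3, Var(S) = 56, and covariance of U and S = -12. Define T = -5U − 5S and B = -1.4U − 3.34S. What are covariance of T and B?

By bilinearity, covariance of T and B = ac·Var(U) + bd·Var(S) + (ad+bc)·covariance of U and S, with a=-5, b=-5, c=-1.4, d=-3.34.
ac·Var(U) = (-5)·(-1.4)·43.3 = 303.1
bd·Var(S) = (-5)·(-3.34)·56 = 935.2
(ad+bc)·covariance of U and S = (23.7)·(-12) = -284.4
covariance of T and B = 303.1 + 935.2 + (-284.4) = 953.9.

covariance of T and B = 953.9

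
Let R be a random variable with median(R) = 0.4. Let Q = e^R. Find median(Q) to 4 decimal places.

e^R is monotone on this domain, so median(Q) = exp(0.4) ≈ 1.4918.

median(Q) = 1.4918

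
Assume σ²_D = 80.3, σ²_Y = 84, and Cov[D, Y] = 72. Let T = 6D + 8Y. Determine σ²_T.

σ²_T = a²·σ²_D + b²·σ²_Y + 2ab·Cov[D, Y] with a = 6, b = 8.
= 6²·80.3 + 8²·84 + 2·6·8·72
= 2890.8 + 5376 + 6912 = 15178.8.

σ²_T = 15178.8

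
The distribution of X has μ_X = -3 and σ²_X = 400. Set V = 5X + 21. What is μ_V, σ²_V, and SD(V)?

V = 5X + 21 is linear with a = 5, b = 21.
μ_V = a·μ_X + b = 5·(-3) + 21 = 6.
σ²_V = a²·σ²_X = 5²·400 = 10000 (the additive constant 21 does not affect variance).
SD(X) = √400 = 20.
SD(V) = |a|·SD(X) = |5|·20 = 100.

μ_V = 6, σ²_V = 10000, SD(V) = 100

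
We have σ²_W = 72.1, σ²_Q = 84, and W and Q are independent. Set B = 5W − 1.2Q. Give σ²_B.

σ²_B = a²·σ²_W + b²·σ²_Q + 2ab·Cov(W, Q) with a = 5, b = -1.2.
Independence gives Cov(W, Q) = 0.
= 5²·72.1 + (-1.2)²·84 + 2·5·(-1.2)·0
= 1802.5 + 120.96 + 0 = 1923.46.

σ²_B = 1923.46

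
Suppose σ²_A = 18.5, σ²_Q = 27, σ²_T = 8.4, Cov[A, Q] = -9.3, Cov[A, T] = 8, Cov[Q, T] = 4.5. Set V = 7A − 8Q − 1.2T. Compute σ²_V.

σ²_V = a²·σ²_A + b²·σ²_Q + c²·σ²_T + 2ab·Cov[A, Q] + 2ac·Cov[A, T] + 2bc·Cov[Q, T], with a = 7, b = -8, c = -1.2.
= 906.5 + 1728 + 12.096 + 1041.6 + (-134.4) + 86.4
= 3640.196.

σ²_V = 3640.196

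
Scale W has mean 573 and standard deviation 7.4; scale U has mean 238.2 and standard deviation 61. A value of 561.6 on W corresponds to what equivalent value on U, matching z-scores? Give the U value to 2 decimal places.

U = 144.23

z = (561.6 − 573)/7.4 ≈ -1.5405.
U = 238.2 + z·61 = 238.2 + (561.6 − 573)·61/7.4 ≈ 144.23.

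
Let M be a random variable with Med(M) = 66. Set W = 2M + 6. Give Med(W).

A linear map preserves order up to sign, so Med(W) = a·Med(M) + b = 2·66 + 6 = 138.

Med(W) = 138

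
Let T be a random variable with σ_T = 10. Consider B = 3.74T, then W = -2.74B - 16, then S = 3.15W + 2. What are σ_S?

σ_S = 322.7994

σ_B = |3.74|·10 = 37.4.
σ_W = |-2.74|·37.4 = 102.476.
σ_S = |3.15|·102.476 = 322.7994.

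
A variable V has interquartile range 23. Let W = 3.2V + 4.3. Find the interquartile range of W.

IQR(W) = 73.6

Under W = aV + b, IQR(W) = |a|·IQR(V) = |3.2|·23 = 73.6 (shifts cancel; spread scales by |a|).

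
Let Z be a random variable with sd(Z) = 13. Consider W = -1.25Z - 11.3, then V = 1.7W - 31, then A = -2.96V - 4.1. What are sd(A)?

sd(W) = |-1.25|·13 = 16.25.
sd(V) = |1.7|·16.25 = 27.625.
sd(A) = |-2.96|·27.625 = 81.77.

sd(A) = 81.77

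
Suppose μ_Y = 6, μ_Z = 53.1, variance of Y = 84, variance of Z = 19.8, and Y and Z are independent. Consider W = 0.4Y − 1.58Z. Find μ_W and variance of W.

μ_W = -81.498, variance of W = 62.86872

μ_W = 0.4·μ_Y + (-1.58)·μ_Z = 0.4·6 + (-1.58)·53.1 = -81.498.
variance of W = a²·variance of Y + b²·variance of Z + 2ab·covariance of Y and Z with a = 0.4, b = -1.58.
Independence gives covariance of Y and Z = 0.
= 0.4²·84 + (-1.58)²·19.8 + 2·0.4·(-1.58)·0
= 13.44 + 49.42872 + 0 = 62.86872.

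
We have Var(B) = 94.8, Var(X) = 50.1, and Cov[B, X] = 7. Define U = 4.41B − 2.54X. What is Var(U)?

Var(U) = 2010.08544

Var(U) = a²·Var(B) + b²·Var(X) + 2ab·Cov[B, X] with a = 4.41, b = -2.54.
= 4.41²·94.8 + (-2.54)²·50.1 + 2·4.41·(-2.54)·7
= 1843.67988 + 323.22516 + (-156.8196) = 2010.08544.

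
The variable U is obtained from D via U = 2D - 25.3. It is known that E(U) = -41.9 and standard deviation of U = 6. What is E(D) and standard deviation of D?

E(D) = -8.3, standard deviation of D = 3

From U = 2D - 25.3: E(U) = a·E(D) + b, so E(D) = (E(U) − b)/a = (-41.9 − (-25.3))/2 = -8.3.
standard deviation of U = |a|·standard deviation of D, so standard deviation of D = 6/|2| = 3.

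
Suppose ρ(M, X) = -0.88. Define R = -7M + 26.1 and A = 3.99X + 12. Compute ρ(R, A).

Linear rescalings preserve |correlation|; the slopes -7 and 3.99 have opposite signs, so the correlation flips sign: ρ(R, A) = −ρ(M, X) = 0.88.

ρ(R, A) = 0.88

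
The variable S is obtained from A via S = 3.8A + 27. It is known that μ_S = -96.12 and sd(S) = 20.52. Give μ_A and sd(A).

μ_A = -32.4, sd(A) = 5.4

From S = 3.8A + 27: μ_S = a·μ_A + b, so μ_A = (μ_S − b)/a = (-96.12 − 27)/3.8 = -32.4.
sd(S) = |a|·sd(A), so sd(A) = 20.52/|3.8| = 5.4.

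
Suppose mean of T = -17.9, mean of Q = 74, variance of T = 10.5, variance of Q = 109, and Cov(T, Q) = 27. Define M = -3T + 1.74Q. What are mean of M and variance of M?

mean of M = (-3)·mean of T + 1.74·mean of Q = (-3)·(-17.9) + 1.74·74 = 182.46.
variance of M = a²·variance of T + b²·variance of Q + 2ab·Cov(T, Q) with a = -3, b = 1.74.
= (-3)²·10.5 + 1.74²·109 + 2·(-3)·1.74·27
= 94.5 + 330.0084 + (-281.88) = 142.6284.

mean of M = 182.46, variance of M = 142.6284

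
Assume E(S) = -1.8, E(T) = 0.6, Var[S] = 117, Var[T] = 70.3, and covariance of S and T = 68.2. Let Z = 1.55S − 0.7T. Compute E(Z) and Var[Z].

E(Z) = 1.55·E(S) + (-0.7)·E(T) = 1.55·(-1.8) + (-0.7)·0.6 = -3.21.
Var[Z] = a²·Var[S] + b²·Var[T] + 2ab·covariance of S and T with a = 1.55, b = -0.7.
= 1.55²·117 + (-0.7)²·70.3 + 2·1.55·(-0.7)·68.2
= 281.0925 + 34.447 + (-147.994) = 167.5455.

E(Z) = -3.21, Var[Z] = 167.5455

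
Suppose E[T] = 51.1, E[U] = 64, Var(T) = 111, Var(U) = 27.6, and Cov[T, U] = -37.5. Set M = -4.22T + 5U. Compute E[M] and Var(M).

E[M] = 104.358, Var(M) = 4249.2324

E[M] = (-4.22)·E[T] + 5·E[U] = (-4.22)·51.1 + 5·64 = 104.358.
Var(M) = a²·Var(T) + b²·Var(U) + 2ab·Cov[T, U] with a = -4.22, b = 5.
= (-4.22)²·111 + 5²·27.6 + 2·(-4.22)·5·(-37.5)
= 1976.7324 + 690 + 1582.5 = 4249.2324.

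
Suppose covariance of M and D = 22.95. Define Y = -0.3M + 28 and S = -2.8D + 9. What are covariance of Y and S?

covariance of Y and S = a·c·covariance of M and D = (-0.3)·(-2.8)·22.95 = 19.278. Additive constants drop out.

covariance of Y and S = 19.278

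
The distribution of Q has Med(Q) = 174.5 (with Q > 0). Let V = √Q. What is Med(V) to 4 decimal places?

Med(V) = 13.2098

√Q is monotone on this domain, so Med(V) = √(174.5) ≈ 13.2098.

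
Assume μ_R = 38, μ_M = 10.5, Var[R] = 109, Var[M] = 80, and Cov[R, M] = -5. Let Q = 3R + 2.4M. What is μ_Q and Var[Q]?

μ_Q = 139.2, Var[Q] = 1369.8

μ_Q = 3·μ_R + 2.4·μ_M = 3·38 + 2.4·10.5 = 139.2.
Var[Q] = a²·Var[R] + b²·Var[M] + 2ab·Cov[R, M] with a = 3, b = 2.4.
= 3²·109 + 2.4²·80 + 2·3·2.4·(-5)
= 981 + 460.8 + (-72) = 1369.8.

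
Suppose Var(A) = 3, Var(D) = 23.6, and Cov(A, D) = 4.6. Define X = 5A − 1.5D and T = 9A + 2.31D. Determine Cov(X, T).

Cov(X, T) = 44.256

By bilinearity, Cov(X, T) = ac·Var(A) + bd·Var(D) + (ad+bc)·Cov(A, D), with a=5, b=-1.5, c=9, d=2.31.
ac·Var(A) = 5·9·3 = 135
bd·Var(D) = (-1.5)·2.31·23.6 = -81.774
(ad+bc)·Cov(A, D) = (-1.95)·4.6 = -8.97
Cov(X, T) = 135 + (-81.774) + (-8.97) = 44.256.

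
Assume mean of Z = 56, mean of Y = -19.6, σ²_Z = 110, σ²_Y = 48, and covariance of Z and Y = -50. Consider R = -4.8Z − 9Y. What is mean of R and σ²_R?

mean of R = -92.4, σ²_R = 2102.4

mean of R = (-4.8)·mean of Z + (-9)·mean of Y = (-4.8)·56 + (-9)·(-19.6) = -92.4.
σ²_R = a²·σ²_Z + b²·σ²_Y + 2ab·covariance of Z and Y with a = -4.8, b = -9.
= (-4.8)²·110 + (-9)²·48 + 2·(-4.8)·(-9)·(-50)
= 2534.4 + 3888 + (-4320) = 2102.4.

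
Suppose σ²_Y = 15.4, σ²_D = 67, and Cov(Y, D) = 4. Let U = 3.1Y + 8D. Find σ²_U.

σ²_U = a²·σ²_Y + b²·σ²_D + 2ab·Cov(Y, D) with a = 3.1, b = 8.
= 3.1²·15.4 + 8²·67 + 2·3.1·8·4
= 147.994 + 4288 + 198.4 = 4634.394.

σ²_U = 4634.394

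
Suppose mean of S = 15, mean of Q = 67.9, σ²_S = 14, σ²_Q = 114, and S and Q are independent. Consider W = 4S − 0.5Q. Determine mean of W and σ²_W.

mean of W = 26.05, σ²_W = 252.5

mean of W = 4·mean of S + (-0.5)·mean of Q = 4·15 + (-0.5)·67.9 = 26.05.
σ²_W = a²·σ²_S + b²·σ²_Q + 2ab·covariance of S and Q with a = 4, b = -0.5.
Independence gives covariance of S and Q = 0.
= 4²·14 + (-0.5)²·114 + 2·4·(-0.5)·0
= 224 + 28.5 + 0 = 252.5.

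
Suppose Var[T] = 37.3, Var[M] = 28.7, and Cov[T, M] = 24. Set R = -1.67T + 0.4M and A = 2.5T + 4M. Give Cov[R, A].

By bilinearity, Cov[R, A] = ac·Var[T] + bd·Var[M] + (ad+bc)·Cov[T, M], with a=-1.67, b=0.4, c=2.5, d=4.
ac·Var[T] = (-1.67)·2.5·37.3 = -155.7275
bd·Var[M] = 0.4·4·28.7 = 45.92
(ad+bc)·Cov[T, M] = (-5.68)·24 = -136.32
Cov[R, A] = -155.7275 + 45.92 + (-136.32) = -246.1275.

Cov[R, A] = -246.1275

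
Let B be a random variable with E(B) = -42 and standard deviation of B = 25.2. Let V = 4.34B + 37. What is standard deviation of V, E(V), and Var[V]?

standard deviation of V = 109.368, E(V) = -145.28, Var[V] = 11961.359424

V = 4.34B + 37 is linear with a = 4.34, b = 37.
standard deviation of V = |a|·standard deviation of B = |4.34|·25.2 = 109.368.
E(V) = a·E(B) + b = 4.34·(-42) + 37 = -145.28.
Var[B] = 25.2² = 635.04.
Var[V] = a²·Var[B] = 4.34²·635.04 = 11961.359424 (the additive constant 37 does not affect variance).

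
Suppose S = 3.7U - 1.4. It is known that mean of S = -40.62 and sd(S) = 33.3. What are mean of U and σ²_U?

mean of U = -10.6, σ²_U = 81

From S = 3.7U - 1.4: mean of S = a·mean of U + b, so mean of U = (mean of S − b)/a = (-40.62 − (-1.4))/3.7 = -10.6.
σ²_S = 33.3² = 1108.89.
σ²_S = a²·σ²_U, so σ²_U = 1108.89/3.7² = 81.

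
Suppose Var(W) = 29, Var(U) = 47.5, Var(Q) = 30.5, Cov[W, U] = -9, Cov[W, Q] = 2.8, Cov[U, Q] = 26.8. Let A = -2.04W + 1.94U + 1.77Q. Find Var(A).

Var(A) = 630.07885

Var(A) = a²·Var(W) + b²·Var(U) + c²·Var(Q) + 2ab·Cov[W, U] + 2ac·Cov[W, Q] + 2bc·Cov[U, Q], with a = -2.04, b = 1.94, c = 1.77.
= 120.6864 + 178.771 + 95.55345 + 71.2368 + (-20.22048) + 184.05168
= 630.07885.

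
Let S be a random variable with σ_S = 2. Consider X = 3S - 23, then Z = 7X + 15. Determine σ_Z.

σ_X = |3|·2 = 6.
σ_Z = |7|·6 = 42.

σ_Z = 42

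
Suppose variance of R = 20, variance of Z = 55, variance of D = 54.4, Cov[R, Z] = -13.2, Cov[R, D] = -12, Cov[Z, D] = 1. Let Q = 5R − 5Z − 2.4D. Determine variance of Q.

variance of Q = 3160.344

variance of Q = a²·variance of R + b²·variance of Z + c²·variance of D + 2ab·Cov[R, Z] + 2ac·Cov[R, D] + 2bc·Cov[Z, D], with a = 5, b = -5, c = -2.4.
= 500 + 1375 + 313.344 + 660 + 288 + 24
= 3160.344.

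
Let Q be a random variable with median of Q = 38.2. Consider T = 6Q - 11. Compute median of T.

median of T = 218.2

A linear map preserves order up to sign, so median of T = a·median of Q + b = 6·38.2 + (-11) = 218.2.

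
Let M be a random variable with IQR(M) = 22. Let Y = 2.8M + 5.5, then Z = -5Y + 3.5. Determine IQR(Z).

IQR(Y) = |2.8|·22 = 61.6.
IQR(Z) = |-5|·61.6 = 308.

IQR(Z) = 308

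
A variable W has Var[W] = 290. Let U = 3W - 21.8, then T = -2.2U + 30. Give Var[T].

Var[U] = 3²·290 = 2610.
Var[T] = (-2.2)²·2610 = 12632.4.

Var[T] = 12632.4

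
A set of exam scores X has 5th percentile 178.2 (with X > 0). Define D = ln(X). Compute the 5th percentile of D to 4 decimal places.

ln(X) is increasing, so P_{5}(D) = g(P_{5}(X)) ≈ 5.1829.

5th percentile of D = 5.1829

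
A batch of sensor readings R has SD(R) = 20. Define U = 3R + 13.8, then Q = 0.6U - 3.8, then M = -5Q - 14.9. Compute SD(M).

SD(M) = 180

SD(U) = |3|·20 = 60.
SD(Q) = |0.6|·60 = 36.
SD(M) = |-5|·36 = 180.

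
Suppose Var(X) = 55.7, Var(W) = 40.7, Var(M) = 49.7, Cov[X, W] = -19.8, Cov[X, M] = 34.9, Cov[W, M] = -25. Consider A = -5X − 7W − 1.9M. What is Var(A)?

Var(A) = 2178.317

Var(A) = a²·Var(X) + b²·Var(W) + c²·Var(M) + 2ab·Cov[X, W] + 2ac·Cov[X, M] + 2bc·Cov[W, M], with a = -5, b = -7, c = -1.9.
= 1392.5 + 1994.3 + 179.417 + (-1386) + 663.1 + (-665)
= 2178.317.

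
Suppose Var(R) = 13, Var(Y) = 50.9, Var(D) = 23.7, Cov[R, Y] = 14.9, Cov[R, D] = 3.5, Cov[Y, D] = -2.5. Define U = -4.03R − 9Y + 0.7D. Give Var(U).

Var(U) = 5438.2437

Var(U) = a²·Var(R) + b²·Var(Y) + c²·Var(D) + 2ab·Cov[R, Y] + 2ac·Cov[R, D] + 2bc·Cov[Y, D], with a = -4.03, b = -9, c = 0.7.
= 211.1317 + 4122.9 + 11.613 + 1080.846 + (-19.747) + 31.5
= 5438.2437.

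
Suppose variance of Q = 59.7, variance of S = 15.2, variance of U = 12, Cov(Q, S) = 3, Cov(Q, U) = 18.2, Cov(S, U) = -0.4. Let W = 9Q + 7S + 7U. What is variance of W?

variance of W = a²·variance of Q + b²·variance of S + c²·variance of U + 2ab·Cov(Q, S) + 2ac·Cov(Q, U) + 2bc·Cov(S, U), with a = 9, b = 7, c = 7.
= 4835.7 + 744.8 + 588 + 378 + 2293.2 + (-39.2)
= 8800.5.

variance of W = 8800.5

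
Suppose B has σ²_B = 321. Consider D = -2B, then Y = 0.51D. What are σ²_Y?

σ²_Y = 333.9684

σ²_D = (-2)²·321 = 1284.
σ²_Y = 0.51²·1284 = 333.9684.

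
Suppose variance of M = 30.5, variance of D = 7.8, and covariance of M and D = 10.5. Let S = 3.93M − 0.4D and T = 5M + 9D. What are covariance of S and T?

By bilinearity, covariance of S and T = ac·variance of M + bd·variance of D + (ad+bc)·covariance of M and D, with a=3.93, b=-0.4, c=5, d=9.
ac·variance of M = 3.93·5·30.5 = 599.325
bd·variance of D = (-0.4)·9·7.8 = -28.08
(ad+bc)·covariance of M and D = (33.37)·10.5 = 350.385
covariance of S and T = 599.325 + (-28.08) + 350.385 = 921.63.

covariance of S and T = 921.63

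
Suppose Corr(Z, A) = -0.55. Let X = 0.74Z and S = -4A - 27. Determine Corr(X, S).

Linear rescalings preserve |correlation|; the slopes 0.74 and -4 have opposite signs, so the correlation flips sign: Corr(X, S) = −Corr(Z, A) = 0.55.

Corr(X, S) = 0.55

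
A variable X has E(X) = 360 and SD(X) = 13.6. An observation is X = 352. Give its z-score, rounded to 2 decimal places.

z = (X − E(X)) / SD(X) = (352 − 360) / 13.6 ≈ -0.59.

z = -0.59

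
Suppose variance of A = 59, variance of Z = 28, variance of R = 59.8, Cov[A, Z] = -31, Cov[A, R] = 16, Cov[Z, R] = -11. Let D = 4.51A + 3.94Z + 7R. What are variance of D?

variance of D = 3866.7039

variance of D = a²·variance of A + b²·variance of Z + c²·variance of R + 2ab·Cov[A, Z] + 2ac·Cov[A, R] + 2bc·Cov[Z, R], with a = 4.51, b = 3.94, c = 7.
= 1200.0659 + 434.6608 + 2930.2 + (-1101.7028) + 1010.24 + (-606.76)
= 3866.7039.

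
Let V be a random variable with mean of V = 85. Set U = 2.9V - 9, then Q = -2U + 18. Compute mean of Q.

mean of Q = -457

mean of U = 2.9·85 + (-9) = 237.5.
mean of Q = (-2)·237.5 + 18 = -457.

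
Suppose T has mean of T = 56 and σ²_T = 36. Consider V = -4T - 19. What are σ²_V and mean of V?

σ²_V = 576, mean of V = -243

V = -4T - 19 is linear with a = -4, b = -19.
σ²_V = a²·σ²_T = (-4)²·36 = 576 (the additive constant -19 does not affect variance).
mean of V = a·mean of T + b = (-4)·56 + (-19) = -243.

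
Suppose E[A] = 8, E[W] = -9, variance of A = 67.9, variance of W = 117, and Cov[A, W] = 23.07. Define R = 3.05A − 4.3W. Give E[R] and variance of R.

E[R] = 63.1, variance of R = 2189.84365

E[R] = 3.05·E[A] + (-4.3)·E[W] = 3.05·8 + (-4.3)·(-9) = 63.1.
variance of R = a²·variance of A + b²·variance of W + 2ab·Cov[A, W] with a = 3.05, b = -4.3.
= 3.05²·67.9 + (-4.3)²·117 + 2·3.05·(-4.3)·23.07
= 631.63975 + 2163.33 + (-605.1261) = 2189.84365.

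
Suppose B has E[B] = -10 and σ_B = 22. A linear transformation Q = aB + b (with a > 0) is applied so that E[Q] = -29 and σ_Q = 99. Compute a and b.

a = 4.5, b = 16

σ_Q = a·σ_B (a > 0), so a = 99/22 = 4.5.
E[Q] = a·E[B] + b, so b = -29 − 4.5·(-10) = 16.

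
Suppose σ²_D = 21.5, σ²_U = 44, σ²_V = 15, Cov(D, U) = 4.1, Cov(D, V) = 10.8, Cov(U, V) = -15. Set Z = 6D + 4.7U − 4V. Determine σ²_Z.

σ²_Z = a²·σ²_D + b²·σ²_U + c²·σ²_V + 2ab·Cov(D, U) + 2ac·Cov(D, V) + 2bc·Cov(U, V), with a = 6, b = 4.7, c = -4.
= 774 + 971.96 + 240 + 231.24 + (-518.4) + 564
= 2262.8.

σ²_Z = 2262.8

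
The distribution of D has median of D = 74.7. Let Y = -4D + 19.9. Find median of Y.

A linear map preserves order up to sign, so median of Y = a·median of D + b = (-4)·74.7 + 19.9 = -278.9.

median of Y = -278.9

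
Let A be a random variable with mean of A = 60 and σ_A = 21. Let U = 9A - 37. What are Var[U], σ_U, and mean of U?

Var[U] = 35721, σ_U = 189, mean of U = 503

U = 9A - 37 is linear with a = 9, b = -37.
Var[A] = 21² = 441.
Var[U] = a²·Var[A] = 9²·441 = 35721 (the additive constant -37 does not affect variance).
σ_U = |a|·σ_A = |9|·21 = 189.
mean of U = a·mean of A + b = 9·60 + (-37) = 503.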